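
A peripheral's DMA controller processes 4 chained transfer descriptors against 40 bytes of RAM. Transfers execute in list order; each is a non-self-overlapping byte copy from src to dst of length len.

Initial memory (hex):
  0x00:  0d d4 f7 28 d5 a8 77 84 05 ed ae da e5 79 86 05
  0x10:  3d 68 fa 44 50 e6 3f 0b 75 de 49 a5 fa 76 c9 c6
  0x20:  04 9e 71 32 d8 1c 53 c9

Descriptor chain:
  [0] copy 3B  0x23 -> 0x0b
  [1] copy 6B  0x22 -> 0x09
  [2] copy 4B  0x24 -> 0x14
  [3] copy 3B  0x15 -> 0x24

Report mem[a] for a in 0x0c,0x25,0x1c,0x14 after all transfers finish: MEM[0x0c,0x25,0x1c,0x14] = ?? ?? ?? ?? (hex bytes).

D0: mem[0x0b..0x0d] <- [32 d8 1c]
D1: mem[0x09..0x0e] <- [71 32 d8 1c 53 c9]
D2: mem[0x14..0x17] <- [d8 1c 53 c9]
D3: mem[0x24..0x26] <- [1c 53 c9]
query mem[0x0c]=0x1c, mem[0x25]=0x53, mem[0x1c]=0xfa, mem[0x14]=0xd8

MEM[0x0c,0x25,0x1c,0x14] = 1c 53 fa d8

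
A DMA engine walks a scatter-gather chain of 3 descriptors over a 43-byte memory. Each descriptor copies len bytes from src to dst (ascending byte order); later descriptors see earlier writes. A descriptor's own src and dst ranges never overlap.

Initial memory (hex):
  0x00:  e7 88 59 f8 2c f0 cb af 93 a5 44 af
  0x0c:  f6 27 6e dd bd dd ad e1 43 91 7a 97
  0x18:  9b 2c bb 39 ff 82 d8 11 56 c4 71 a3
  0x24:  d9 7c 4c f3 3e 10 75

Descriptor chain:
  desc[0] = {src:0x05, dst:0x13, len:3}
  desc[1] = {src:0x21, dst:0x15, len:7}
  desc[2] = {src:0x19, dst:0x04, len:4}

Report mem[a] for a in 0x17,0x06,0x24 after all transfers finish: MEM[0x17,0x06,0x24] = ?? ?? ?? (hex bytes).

MEM[0x17,0x06,0x24] = a3 f3 d9

#0 dst[0x13+3] := {0xf0,0xcb,0xaf}
#1 dst[0x15+7] := {0xc4,0x71,0xa3,0xd9,0x7c,0x4c,0xf3}
#2 dst[0x04+4] := {0x7c,0x4c,0xf3,0xff}
query mem[0x17]=0xa3, mem[0x06]=0xf3, mem[0x24]=0xd9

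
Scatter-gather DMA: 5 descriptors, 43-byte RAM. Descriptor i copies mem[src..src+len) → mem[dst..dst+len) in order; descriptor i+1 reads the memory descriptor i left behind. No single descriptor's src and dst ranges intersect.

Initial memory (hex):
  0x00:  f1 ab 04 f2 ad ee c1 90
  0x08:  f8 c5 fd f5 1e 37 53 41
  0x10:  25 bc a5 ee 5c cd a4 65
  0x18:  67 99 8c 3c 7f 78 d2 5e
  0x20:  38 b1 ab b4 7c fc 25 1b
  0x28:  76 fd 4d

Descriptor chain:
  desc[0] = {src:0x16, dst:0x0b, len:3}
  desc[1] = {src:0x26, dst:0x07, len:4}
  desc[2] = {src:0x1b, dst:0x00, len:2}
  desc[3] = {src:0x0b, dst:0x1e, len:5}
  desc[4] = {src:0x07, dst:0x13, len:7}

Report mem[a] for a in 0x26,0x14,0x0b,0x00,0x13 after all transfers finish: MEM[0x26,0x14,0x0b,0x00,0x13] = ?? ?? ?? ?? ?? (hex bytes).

MEM[0x26,0x14,0x0b,0x00,0x13] = 25 1b a4 3c 25

[0] 0x16->0x0b len=3 : a4 65 67
[1] 0x26->0x07 len=4 : 25 1b 76 fd
[2] 0x1b->0x00 len=2 : 3c 7f
[3] 0x0b->0x1e len=5 : a4 65 67 53 41
[4] 0x07->0x13 len=7 : 25 1b 76 fd a4 65 67
query mem[0x26]=0x25, mem[0x14]=0x1b, mem[0x0b]=0xa4, mem[0x00]=0x3c, mem[0x13]=0x25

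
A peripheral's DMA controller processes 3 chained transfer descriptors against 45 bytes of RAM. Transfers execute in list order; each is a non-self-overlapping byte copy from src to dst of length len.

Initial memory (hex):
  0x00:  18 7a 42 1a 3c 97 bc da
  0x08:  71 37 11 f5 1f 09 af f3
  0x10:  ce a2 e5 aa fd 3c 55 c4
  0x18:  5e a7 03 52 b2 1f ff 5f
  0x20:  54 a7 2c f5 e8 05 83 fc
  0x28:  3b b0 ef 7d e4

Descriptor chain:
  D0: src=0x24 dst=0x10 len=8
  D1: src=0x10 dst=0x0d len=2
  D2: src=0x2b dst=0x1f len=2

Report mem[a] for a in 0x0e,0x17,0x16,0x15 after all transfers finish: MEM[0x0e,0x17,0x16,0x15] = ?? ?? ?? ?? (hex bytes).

D0: mem[0x10..0x17] <- [e8 05 83 fc 3b b0 ef 7d]
D1: mem[0x0d..0x0e] <- [e8 05]
D2: mem[0x1f..0x20] <- [7d e4]
query mem[0x0e]=0x05, mem[0x17]=0x7d, mem[0x16]=0xef, mem[0x15]=0xb0

MEM[0x0e,0x17,0x16,0x15] = 05 7d ef b0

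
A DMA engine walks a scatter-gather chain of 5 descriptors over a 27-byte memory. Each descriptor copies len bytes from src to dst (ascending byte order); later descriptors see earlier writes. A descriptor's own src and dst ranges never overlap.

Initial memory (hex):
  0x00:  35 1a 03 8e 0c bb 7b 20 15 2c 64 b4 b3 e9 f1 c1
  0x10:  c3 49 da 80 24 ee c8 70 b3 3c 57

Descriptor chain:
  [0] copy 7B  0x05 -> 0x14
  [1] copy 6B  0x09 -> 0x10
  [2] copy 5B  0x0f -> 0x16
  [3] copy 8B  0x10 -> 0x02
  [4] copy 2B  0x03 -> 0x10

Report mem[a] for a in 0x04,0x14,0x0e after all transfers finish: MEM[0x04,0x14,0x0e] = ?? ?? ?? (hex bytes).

MEM[0x04,0x14,0x0e] = b4 e9 f1

[0] 0x05->0x14 len=7 : bb 7b 20 15 2c 64 b4
[1] 0x09->0x10 len=6 : 2c 64 b4 b3 e9 f1
[2] 0x0f->0x16 len=5 : c1 2c 64 b4 b3
[3] 0x10->0x02 len=8 : 2c 64 b4 b3 e9 f1 c1 2c
[4] 0x03->0x10 len=2 : 64 b4
query mem[0x04]=0xb4, mem[0x14]=0xe9, mem[0x0e]=0xf1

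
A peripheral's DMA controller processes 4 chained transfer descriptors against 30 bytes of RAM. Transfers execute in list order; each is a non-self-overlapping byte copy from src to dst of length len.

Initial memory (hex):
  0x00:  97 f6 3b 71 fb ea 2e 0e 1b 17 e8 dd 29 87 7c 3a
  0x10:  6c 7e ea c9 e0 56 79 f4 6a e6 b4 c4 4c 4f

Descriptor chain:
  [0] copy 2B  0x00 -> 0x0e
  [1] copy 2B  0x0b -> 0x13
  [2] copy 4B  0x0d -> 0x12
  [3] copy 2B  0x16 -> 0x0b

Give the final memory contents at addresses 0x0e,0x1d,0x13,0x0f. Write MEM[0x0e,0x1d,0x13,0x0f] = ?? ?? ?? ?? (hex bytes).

MEM[0x0e,0x1d,0x13,0x0f] = 97 4f 97 f6

[0] 0x00->0x0e len=2 : 97 f6
[1] 0x0b->0x13 len=2 : dd 29
[2] 0x0d->0x12 len=4 : 87 97 f6 6c
[3] 0x16->0x0b len=2 : 79 f4
query mem[0x0e]=0x97, mem[0x1d]=0x4f, mem[0x13]=0x97, mem[0x0f]=0xf6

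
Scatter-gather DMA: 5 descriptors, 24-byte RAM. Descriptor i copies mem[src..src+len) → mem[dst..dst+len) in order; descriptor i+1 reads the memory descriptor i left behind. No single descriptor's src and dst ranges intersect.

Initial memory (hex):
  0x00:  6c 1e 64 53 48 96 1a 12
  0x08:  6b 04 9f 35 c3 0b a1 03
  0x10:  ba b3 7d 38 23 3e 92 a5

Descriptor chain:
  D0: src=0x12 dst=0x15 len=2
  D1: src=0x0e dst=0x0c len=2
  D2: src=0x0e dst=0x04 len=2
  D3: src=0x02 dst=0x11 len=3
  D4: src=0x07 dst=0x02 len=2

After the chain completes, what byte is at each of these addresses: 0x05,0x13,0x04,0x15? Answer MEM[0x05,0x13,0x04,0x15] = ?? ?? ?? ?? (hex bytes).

D0: mem[0x15..0x16] <- [7d 38]
D1: mem[0x0c..0x0d] <- [a1 03]
D2: mem[0x04..0x05] <- [a1 03]
D3: mem[0x11..0x13] <- [64 53 a1]
D4: mem[0x02..0x03] <- [12 6b]
query mem[0x05]=0x03, mem[0x13]=0xa1, mem[0x04]=0xa1, mem[0x15]=0x7d

MEM[0x05,0x13,0x04,0x15] = 03 a1 a1 7d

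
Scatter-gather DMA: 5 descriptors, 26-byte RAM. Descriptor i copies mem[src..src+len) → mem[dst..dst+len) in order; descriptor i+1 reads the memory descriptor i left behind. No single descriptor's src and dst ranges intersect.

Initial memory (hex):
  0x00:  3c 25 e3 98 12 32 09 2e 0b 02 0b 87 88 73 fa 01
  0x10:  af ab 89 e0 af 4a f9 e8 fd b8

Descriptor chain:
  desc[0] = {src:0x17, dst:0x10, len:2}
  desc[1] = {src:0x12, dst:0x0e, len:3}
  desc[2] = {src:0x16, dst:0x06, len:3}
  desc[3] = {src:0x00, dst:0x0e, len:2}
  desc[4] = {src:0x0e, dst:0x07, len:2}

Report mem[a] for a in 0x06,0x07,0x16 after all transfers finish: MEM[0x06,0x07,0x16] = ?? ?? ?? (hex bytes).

  after D0: wrote 2B at 0x10 = e8fd
  after D1: wrote 3B at 0x0e = 89e0af
  after D2: wrote 3B at 0x06 = f9e8fd
  after D3: wrote 2B at 0x0e = 3c25
  after D4: wrote 2B at 0x07 = 3c25
query mem[0x06]=0xf9, mem[0x07]=0x3c, mem[0x16]=0xf9

MEM[0x06,0x07,0x16] = f9 3c f9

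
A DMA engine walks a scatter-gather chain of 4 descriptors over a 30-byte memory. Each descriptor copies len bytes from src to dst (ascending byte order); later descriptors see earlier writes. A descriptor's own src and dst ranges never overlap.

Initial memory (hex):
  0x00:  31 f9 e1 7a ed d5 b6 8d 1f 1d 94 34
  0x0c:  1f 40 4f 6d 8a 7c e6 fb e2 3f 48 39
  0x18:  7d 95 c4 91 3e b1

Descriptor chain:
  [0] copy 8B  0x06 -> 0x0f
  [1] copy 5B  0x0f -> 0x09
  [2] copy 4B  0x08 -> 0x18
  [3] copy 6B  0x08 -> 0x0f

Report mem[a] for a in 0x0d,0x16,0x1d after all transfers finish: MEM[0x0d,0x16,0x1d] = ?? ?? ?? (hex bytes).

  after D0: wrote 8B at 0x0f = b68d1f1d94341f40
  after D1: wrote 5B at 0x09 = b68d1f1d94
  after D2: wrote 4B at 0x18 = 1fb68d1f
  after D3: wrote 6B at 0x0f = 1fb68d1f1d94
query mem[0x0d]=0x94, mem[0x16]=0x40, mem[0x1d]=0xb1

MEM[0x0d,0x16,0x1d] = 94 40 b1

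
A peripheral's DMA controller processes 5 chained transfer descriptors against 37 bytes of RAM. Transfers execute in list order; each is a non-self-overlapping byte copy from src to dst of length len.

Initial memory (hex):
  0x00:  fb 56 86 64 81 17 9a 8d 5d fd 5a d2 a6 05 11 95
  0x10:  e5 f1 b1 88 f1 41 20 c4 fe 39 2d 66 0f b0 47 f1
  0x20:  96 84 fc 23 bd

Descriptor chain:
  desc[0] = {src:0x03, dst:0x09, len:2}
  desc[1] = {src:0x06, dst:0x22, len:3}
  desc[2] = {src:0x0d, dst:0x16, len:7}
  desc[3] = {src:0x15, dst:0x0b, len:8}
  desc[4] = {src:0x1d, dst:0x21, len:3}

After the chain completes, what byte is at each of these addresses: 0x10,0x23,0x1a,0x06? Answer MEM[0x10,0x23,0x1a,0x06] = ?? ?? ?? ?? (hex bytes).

MEM[0x10,0x23,0x1a,0x06] = f1 f1 f1 9a

[0] 0x03->0x09 len=2 : 64 81
[1] 0x06->0x22 len=3 : 9a 8d 5d
[2] 0x0d->0x16 len=7 : 05 11 95 e5 f1 b1 88
[3] 0x15->0x0b len=8 : 41 05 11 95 e5 f1 b1 88
[4] 0x1d->0x21 len=3 : b0 47 f1
query mem[0x10]=0xf1, mem[0x23]=0xf1, mem[0x1a]=0xf1, mem[0x06]=0x9a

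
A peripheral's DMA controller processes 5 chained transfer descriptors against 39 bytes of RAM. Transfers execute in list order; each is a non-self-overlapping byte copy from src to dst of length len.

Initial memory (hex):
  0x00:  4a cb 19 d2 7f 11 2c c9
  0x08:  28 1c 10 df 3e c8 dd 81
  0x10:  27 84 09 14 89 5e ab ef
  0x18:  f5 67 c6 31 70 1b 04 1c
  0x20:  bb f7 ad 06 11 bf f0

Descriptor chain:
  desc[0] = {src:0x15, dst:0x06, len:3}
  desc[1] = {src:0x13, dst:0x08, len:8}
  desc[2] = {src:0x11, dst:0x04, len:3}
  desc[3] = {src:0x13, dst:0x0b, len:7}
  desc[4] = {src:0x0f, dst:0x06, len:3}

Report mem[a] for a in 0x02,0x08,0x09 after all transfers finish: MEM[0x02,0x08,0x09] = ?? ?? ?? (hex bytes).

MEM[0x02,0x08,0x09] = 19 67 89

D0: mem[0x06..0x08] <- [5e ab ef]
D1: mem[0x08..0x0f] <- [14 89 5e ab ef f5 67 c6]
D2: mem[0x04..0x06] <- [84 09 14]
D3: mem[0x0b..0x11] <- [14 89 5e ab ef f5 67]
D4: mem[0x06..0x08] <- [ef f5 67]
query mem[0x02]=0x19, mem[0x08]=0x67, mem[0x09]=0x89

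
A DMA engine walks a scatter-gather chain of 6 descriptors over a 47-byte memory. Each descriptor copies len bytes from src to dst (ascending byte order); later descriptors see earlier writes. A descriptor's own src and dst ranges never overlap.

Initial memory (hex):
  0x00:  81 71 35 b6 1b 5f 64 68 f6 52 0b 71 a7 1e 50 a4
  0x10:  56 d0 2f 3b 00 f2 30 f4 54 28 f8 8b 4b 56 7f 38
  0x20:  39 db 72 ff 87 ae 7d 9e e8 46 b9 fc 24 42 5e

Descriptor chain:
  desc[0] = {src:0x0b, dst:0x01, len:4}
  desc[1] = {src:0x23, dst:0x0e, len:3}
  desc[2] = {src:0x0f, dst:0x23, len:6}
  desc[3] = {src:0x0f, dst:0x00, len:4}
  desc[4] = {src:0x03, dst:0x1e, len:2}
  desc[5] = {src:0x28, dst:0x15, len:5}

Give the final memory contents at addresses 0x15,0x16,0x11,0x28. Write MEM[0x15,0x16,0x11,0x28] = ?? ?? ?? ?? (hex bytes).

MEM[0x15,0x16,0x11,0x28] = 00 46 d0 00

D0: mem[0x01..0x04] <- [71 a7 1e 50]
D1: mem[0x0e..0x10] <- [ff 87 ae]
D2: mem[0x23..0x28] <- [87 ae d0 2f 3b 00]
D3: mem[0x00..0x03] <- [87 ae d0 2f]
D4: mem[0x1e..0x1f] <- [2f 50]
D5: mem[0x15..0x19] <- [00 46 b9 fc 24]
query mem[0x15]=0x00, mem[0x16]=0x46, mem[0x11]=0xd0, mem[0x28]=0x00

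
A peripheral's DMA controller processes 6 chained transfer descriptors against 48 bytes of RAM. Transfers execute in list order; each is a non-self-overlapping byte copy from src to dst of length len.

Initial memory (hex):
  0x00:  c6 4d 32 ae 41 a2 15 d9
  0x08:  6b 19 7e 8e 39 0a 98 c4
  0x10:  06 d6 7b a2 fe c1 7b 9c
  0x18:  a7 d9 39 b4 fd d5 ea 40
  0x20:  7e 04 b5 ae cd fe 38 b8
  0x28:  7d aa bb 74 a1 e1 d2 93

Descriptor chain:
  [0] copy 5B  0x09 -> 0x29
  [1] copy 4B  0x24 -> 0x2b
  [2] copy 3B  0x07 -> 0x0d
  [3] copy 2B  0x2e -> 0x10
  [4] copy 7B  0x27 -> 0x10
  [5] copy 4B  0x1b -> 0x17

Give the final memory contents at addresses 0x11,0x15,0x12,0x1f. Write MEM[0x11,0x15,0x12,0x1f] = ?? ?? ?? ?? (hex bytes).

MEM[0x11,0x15,0x12,0x1f] = 7d fe 19 40

#0 dst[0x29+5] := {0x19,0x7e,0x8e,0x39,0x0a}
#1 dst[0x2b+4] := {0xcd,0xfe,0x38,0xb8}
#2 dst[0x0d+3] := {0xd9,0x6b,0x19}
#3 dst[0x10+2] := {0xb8,0x93}
#4 dst[0x10+7] := {0xb8,0x7d,0x19,0x7e,0xcd,0xfe,0x38}
#5 dst[0x17+4] := {0xb4,0xfd,0xd5,0xea}
query mem[0x11]=0x7d, mem[0x15]=0xfe, mem[0x12]=0x19, mem[0x1f]=0x40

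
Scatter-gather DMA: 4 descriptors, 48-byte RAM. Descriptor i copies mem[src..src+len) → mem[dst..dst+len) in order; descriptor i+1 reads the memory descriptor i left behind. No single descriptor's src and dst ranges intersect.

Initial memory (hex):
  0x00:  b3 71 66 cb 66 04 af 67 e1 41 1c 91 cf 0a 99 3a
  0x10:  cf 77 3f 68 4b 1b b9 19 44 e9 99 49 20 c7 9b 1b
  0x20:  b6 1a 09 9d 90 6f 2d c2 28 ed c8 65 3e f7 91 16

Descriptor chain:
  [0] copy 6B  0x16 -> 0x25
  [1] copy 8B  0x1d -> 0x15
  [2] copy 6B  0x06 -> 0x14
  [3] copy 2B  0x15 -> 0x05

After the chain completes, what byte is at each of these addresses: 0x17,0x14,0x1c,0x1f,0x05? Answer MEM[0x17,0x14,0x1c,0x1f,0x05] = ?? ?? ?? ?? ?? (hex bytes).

MEM[0x17,0x14,0x1c,0x1f,0x05] = 41 af 90 1b 67

#0 dst[0x25+6] := {0xb9,0x19,0x44,0xe9,0x99,0x49}
#1 dst[0x15+8] := {0xc7,0x9b,0x1b,0xb6,0x1a,0x09,0x9d,0x90}
#2 dst[0x14+6] := {0xaf,0x67,0xe1,0x41,0x1c,0x91}
#3 dst[0x05+2] := {0x67,0xe1}
query mem[0x17]=0x41, mem[0x14]=0xaf, mem[0x1c]=0x90, mem[0x1f]=0x1b, mem[0x05]=0x67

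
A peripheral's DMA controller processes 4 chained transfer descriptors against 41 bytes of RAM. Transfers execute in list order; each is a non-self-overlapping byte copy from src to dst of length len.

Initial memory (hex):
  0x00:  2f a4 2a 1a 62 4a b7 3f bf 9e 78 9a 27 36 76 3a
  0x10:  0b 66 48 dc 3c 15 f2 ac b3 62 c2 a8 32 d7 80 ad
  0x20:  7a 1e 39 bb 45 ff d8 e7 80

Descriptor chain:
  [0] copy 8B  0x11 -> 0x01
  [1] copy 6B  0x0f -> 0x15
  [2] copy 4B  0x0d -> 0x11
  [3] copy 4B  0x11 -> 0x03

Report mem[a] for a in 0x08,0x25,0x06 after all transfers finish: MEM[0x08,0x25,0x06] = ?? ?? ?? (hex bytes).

MEM[0x08,0x25,0x06] = b3 ff 0b

  after D0: wrote 8B at 0x01 = 6648dc3c15f2acb3
  after D1: wrote 6B at 0x15 = 3a0b6648dc3c
  after D2: wrote 4B at 0x11 = 36763a0b
  after D3: wrote 4B at 0x03 = 36763a0b
query mem[0x08]=0xb3, mem[0x25]=0xff, mem[0x06]=0x0b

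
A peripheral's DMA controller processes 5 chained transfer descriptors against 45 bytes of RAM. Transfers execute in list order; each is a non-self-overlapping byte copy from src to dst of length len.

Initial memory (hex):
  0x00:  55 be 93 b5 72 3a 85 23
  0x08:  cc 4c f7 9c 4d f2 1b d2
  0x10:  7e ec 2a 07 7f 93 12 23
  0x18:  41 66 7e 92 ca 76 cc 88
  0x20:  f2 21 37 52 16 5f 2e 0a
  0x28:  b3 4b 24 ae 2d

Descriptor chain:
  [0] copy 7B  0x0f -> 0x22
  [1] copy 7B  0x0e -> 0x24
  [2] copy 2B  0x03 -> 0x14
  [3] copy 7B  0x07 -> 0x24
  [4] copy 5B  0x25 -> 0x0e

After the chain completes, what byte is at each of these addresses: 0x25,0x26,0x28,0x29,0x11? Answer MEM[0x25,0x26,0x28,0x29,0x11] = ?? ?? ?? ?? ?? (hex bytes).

  after D0: wrote 7B at 0x22 = d27eec2a077f93
  after D1: wrote 7B at 0x24 = 1bd27eec2a077f
  after D2: wrote 2B at 0x14 = b572
  after D3: wrote 7B at 0x24 = 23cc4cf79c4df2
  after D4: wrote 5B at 0x0e = cc4cf79c4d
query mem[0x25]=0xcc, mem[0x26]=0x4c, mem[0x28]=0x9c, mem[0x29]=0x4d, mem[0x11]=0x9c

MEM[0x25,0x26,0x28,0x29,0x11] = cc 4c 9c 4d 9c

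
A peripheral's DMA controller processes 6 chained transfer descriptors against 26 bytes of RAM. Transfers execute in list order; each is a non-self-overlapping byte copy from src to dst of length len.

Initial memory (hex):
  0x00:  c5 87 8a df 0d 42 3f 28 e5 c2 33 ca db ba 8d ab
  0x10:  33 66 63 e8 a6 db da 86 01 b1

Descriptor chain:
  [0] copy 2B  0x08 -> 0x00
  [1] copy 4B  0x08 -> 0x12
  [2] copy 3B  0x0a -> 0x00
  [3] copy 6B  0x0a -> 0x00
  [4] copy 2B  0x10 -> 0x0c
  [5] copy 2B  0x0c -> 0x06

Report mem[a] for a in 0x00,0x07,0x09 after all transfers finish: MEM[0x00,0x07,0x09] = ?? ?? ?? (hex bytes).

MEM[0x00,0x07,0x09] = 33 66 c2

#0 dst[0x00+2] := {0xe5,0xc2}
#1 dst[0x12+4] := {0xe5,0xc2,0x33,0xca}
#2 dst[0x00+3] := {0x33,0xca,0xdb}
#3 dst[0x00+6] := {0x33,0xca,0xdb,0xba,0x8d,0xab}
#4 dst[0x0c+2] := {0x33,0x66}
#5 dst[0x06+2] := {0x33,0x66}
query mem[0x00]=0x33, mem[0x07]=0x66, mem[0x09]=0xc2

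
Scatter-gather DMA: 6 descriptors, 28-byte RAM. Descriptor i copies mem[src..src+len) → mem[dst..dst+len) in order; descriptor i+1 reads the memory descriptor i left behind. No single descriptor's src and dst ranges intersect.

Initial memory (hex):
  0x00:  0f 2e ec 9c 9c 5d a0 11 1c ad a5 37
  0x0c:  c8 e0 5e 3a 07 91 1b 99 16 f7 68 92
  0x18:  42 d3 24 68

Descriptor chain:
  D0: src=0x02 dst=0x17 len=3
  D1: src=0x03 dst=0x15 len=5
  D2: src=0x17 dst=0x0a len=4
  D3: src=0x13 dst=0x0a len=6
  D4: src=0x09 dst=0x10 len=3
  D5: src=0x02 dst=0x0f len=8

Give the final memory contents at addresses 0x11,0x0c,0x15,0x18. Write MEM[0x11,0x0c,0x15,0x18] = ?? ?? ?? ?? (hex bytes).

MEM[0x11,0x0c,0x15,0x18] = 9c 9c 1c a0

#0 dst[0x17+3] := {0xec,0x9c,0x9c}
#1 dst[0x15+5] := {0x9c,0x9c,0x5d,0xa0,0x11}
#2 dst[0x0a+4] := {0x5d,0xa0,0x11,0x24}
#3 dst[0x0a+6] := {0x99,0x16,0x9c,0x9c,0x5d,0xa0}
#4 dst[0x10+3] := {0xad,0x99,0x16}
#5 dst[0x0f+8] := {0xec,0x9c,0x9c,0x5d,0xa0,0x11,0x1c,0xad}
query mem[0x11]=0x9c, mem[0x0c]=0x9c, mem[0x15]=0x1c, mem[0x18]=0xa0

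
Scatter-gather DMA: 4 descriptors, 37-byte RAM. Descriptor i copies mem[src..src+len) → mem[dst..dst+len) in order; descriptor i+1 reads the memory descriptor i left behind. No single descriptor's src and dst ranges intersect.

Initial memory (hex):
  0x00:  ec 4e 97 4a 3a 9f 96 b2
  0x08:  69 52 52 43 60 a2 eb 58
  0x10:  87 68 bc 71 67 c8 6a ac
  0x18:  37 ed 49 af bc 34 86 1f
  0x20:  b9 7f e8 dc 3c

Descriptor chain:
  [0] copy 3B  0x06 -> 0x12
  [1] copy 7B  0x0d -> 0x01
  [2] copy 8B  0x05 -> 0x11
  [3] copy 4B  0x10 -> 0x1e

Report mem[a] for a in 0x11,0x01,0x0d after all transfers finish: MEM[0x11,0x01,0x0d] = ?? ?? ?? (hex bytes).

MEM[0x11,0x01,0x0d] = 68 a2 a2

  after D0: wrote 3B at 0x12 = 96b269
  after D1: wrote 7B at 0x01 = a2eb58876896b2
  after D2: wrote 8B at 0x11 = 6896b26952524360
  after D3: wrote 4B at 0x1e = 876896b2
query mem[0x11]=0x68, mem[0x01]=0xa2, mem[0x0d]=0xa2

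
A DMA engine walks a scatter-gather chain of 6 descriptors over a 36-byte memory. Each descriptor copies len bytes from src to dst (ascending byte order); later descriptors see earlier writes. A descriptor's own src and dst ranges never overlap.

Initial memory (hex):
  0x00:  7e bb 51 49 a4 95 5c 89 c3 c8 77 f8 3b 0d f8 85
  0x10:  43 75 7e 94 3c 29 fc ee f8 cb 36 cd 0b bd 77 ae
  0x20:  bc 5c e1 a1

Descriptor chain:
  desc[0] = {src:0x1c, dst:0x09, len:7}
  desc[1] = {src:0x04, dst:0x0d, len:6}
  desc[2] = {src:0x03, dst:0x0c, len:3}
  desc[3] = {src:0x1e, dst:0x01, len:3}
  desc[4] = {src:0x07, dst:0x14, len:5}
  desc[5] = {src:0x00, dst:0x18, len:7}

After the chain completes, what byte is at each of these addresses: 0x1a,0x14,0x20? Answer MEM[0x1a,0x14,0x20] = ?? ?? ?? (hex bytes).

MEM[0x1a,0x14,0x20] = ae 89 bc

[0] 0x1c->0x09 len=7 : 0b bd 77 ae bc 5c e1
[1] 0x04->0x0d len=6 : a4 95 5c 89 c3 0b
[2] 0x03->0x0c len=3 : 49 a4 95
[3] 0x1e->0x01 len=3 : 77 ae bc
[4] 0x07->0x14 len=5 : 89 c3 0b bd 77
[5] 0x00->0x18 len=7 : 7e 77 ae bc a4 95 5c
query mem[0x1a]=0xae, mem[0x14]=0x89, mem[0x20]=0xbc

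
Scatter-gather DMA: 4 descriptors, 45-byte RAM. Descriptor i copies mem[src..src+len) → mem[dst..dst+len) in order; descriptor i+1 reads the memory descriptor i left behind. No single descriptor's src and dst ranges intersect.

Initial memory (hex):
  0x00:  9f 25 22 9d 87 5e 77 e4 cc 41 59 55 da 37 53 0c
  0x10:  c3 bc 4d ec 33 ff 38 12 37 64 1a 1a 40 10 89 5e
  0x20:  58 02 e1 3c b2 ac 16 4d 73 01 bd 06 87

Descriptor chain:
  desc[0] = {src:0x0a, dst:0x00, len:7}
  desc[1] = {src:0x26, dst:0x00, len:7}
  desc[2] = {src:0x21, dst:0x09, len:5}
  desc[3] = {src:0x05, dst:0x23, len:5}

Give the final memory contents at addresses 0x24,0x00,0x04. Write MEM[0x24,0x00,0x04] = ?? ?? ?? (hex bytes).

  after D0: wrote 7B at 0x00 = 5955da37530cc3
  after D1: wrote 7B at 0x00 = 164d7301bd0687
  after D2: wrote 5B at 0x09 = 02e13cb2ac
  after D3: wrote 5B at 0x23 = 0687e4cc02
query mem[0x24]=0x87, mem[0x00]=0x16, mem[0x04]=0xbd

MEM[0x24,0x00,0x04] = 87 16 bd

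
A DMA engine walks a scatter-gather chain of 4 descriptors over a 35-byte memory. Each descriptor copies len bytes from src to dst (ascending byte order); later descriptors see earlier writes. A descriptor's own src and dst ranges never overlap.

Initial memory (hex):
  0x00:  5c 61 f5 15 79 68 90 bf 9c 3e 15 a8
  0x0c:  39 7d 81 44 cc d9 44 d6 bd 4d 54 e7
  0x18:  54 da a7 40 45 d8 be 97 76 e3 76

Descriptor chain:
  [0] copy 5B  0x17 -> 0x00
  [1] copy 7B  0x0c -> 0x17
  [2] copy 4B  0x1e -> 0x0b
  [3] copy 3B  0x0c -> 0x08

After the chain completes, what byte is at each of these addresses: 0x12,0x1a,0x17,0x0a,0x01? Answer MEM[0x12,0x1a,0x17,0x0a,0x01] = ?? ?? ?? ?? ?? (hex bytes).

  after D0: wrote 5B at 0x00 = e754daa740
  after D1: wrote 7B at 0x17 = 397d8144ccd944
  after D2: wrote 4B at 0x0b = be9776e3
  after D3: wrote 3B at 0x08 = 9776e3
query mem[0x12]=0x44, mem[0x1a]=0x44, mem[0x17]=0x39, mem[0x0a]=0xe3, mem[0x01]=0x54

MEM[0x12,0x1a,0x17,0x0a,0x01] = 44 44 39 e3 54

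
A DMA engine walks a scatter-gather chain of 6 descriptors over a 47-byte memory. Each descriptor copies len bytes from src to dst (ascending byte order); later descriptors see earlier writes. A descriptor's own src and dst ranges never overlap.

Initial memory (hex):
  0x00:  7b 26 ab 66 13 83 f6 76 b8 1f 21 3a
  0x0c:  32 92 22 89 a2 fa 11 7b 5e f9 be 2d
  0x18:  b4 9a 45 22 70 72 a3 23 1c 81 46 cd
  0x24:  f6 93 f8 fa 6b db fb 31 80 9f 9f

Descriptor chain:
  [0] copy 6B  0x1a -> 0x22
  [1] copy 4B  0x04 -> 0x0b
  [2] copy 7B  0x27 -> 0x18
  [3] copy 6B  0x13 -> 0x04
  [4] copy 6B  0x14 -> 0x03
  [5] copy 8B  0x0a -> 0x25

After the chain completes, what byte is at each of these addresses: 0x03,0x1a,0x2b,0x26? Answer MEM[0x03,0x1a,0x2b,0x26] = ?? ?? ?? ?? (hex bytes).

MEM[0x03,0x1a,0x2b,0x26] = 5e db a2 13

[0] 0x1a->0x22 len=6 : 45 22 70 72 a3 23
[1] 0x04->0x0b len=4 : 13 83 f6 76
[2] 0x27->0x18 len=7 : 23 6b db fb 31 80 9f
[3] 0x13->0x04 len=6 : 7b 5e f9 be 2d 23
[4] 0x14->0x03 len=6 : 5e f9 be 2d 23 6b
[5] 0x0a->0x25 len=8 : 21 13 83 f6 76 89 a2 fa
query mem[0x03]=0x5e, mem[0x1a]=0xdb, mem[0x2b]=0xa2, mem[0x26]=0x13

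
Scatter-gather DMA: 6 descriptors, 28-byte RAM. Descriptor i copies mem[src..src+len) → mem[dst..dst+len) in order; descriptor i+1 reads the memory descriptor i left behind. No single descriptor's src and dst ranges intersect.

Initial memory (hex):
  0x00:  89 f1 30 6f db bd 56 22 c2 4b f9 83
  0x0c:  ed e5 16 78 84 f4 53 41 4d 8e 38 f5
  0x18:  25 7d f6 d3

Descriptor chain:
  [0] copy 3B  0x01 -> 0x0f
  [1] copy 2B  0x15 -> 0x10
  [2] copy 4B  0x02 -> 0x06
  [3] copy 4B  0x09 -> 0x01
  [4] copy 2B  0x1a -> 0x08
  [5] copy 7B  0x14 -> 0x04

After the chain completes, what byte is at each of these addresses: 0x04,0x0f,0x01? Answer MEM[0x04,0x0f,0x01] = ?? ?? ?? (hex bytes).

MEM[0x04,0x0f,0x01] = 4d f1 bd

D0: mem[0x0f..0x11] <- [f1 30 6f]
D1: mem[0x10..0x11] <- [8e 38]
D2: mem[0x06..0x09] <- [30 6f db bd]
D3: mem[0x01..0x04] <- [bd f9 83 ed]
D4: mem[0x08..0x09] <- [f6 d3]
D5: mem[0x04..0x0a] <- [4d 8e 38 f5 25 7d f6]
query mem[0x04]=0x4d, mem[0x0f]=0xf1, mem[0x01]=0xbd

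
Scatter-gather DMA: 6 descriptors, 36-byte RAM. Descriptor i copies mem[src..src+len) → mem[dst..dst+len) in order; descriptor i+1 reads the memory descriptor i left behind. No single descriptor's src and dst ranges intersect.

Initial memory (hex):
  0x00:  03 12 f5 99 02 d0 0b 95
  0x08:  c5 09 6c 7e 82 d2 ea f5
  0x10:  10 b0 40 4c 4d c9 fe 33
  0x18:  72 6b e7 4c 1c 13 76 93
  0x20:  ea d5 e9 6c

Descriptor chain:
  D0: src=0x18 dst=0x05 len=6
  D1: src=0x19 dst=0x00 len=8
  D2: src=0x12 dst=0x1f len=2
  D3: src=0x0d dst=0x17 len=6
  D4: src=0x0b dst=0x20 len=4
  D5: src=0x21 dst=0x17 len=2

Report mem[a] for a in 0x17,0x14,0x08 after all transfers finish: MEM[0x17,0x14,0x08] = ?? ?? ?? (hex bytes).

[0] 0x18->0x05 len=6 : 72 6b e7 4c 1c 13
[1] 0x19->0x00 len=8 : 6b e7 4c 1c 13 76 93 ea
[2] 0x12->0x1f len=2 : 40 4c
[3] 0x0d->0x17 len=6 : d2 ea f5 10 b0 40
[4] 0x0b->0x20 len=4 : 7e 82 d2 ea
[5] 0x21->0x17 len=2 : 82 d2
query mem[0x17]=0x82, mem[0x14]=0x4d, mem[0x08]=0x4c

MEM[0x17,0x14,0x08] = 82 4d 4c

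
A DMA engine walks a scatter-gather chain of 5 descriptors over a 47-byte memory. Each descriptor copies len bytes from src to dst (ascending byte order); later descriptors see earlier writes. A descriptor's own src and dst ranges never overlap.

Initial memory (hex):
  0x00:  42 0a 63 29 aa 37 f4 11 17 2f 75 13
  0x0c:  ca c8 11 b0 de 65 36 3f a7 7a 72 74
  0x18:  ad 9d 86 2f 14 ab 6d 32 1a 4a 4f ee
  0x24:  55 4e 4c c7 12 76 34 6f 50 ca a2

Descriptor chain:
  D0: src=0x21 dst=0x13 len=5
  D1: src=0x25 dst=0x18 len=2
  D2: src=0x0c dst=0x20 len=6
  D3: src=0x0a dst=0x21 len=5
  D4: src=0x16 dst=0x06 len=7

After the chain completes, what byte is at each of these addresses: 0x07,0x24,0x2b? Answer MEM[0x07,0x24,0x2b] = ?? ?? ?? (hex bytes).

MEM[0x07,0x24,0x2b] = 4e c8 6f

  after D0: wrote 5B at 0x13 = 4a4fee554e
  after D1: wrote 2B at 0x18 = 4e4c
  after D2: wrote 6B at 0x20 = cac811b0de65
  after D3: wrote 5B at 0x21 = 7513cac811
  after D4: wrote 7B at 0x06 = 554e4e4c862f14
query mem[0x07]=0x4e, mem[0x24]=0xc8, mem[0x2b]=0x6f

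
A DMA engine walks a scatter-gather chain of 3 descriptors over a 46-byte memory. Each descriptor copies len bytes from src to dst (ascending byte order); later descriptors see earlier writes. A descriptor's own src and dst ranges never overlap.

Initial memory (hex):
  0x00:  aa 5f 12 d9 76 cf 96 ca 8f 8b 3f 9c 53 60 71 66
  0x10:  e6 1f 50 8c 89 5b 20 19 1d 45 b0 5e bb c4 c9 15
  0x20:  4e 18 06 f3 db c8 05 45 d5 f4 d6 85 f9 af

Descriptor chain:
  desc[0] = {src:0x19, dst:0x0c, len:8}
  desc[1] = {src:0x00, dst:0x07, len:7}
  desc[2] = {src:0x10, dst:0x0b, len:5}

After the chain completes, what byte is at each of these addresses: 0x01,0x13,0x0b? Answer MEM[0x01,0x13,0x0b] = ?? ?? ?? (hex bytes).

MEM[0x01,0x13,0x0b] = 5f 4e c4

#0 dst[0x0c+8] := {0x45,0xb0,0x5e,0xbb,0xc4,0xc9,0x15,0x4e}
#1 dst[0x07+7] := {0xaa,0x5f,0x12,0xd9,0x76,0xcf,0x96}
#2 dst[0x0b+5] := {0xc4,0xc9,0x15,0x4e,0x89}
query mem[0x01]=0x5f, mem[0x13]=0x4e, mem[0x0b]=0xc4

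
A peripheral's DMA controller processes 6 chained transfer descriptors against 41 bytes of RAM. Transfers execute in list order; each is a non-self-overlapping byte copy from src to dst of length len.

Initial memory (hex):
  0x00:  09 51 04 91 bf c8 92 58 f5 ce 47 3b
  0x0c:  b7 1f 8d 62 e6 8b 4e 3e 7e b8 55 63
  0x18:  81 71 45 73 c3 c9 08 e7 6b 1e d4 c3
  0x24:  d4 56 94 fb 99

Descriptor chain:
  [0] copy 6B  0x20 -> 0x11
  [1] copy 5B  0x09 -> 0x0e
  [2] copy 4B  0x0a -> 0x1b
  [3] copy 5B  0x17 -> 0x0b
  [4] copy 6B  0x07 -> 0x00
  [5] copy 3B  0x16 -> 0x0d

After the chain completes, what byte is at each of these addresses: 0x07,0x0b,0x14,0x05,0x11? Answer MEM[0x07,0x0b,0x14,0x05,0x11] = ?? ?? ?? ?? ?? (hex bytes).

MEM[0x07,0x0b,0x14,0x05,0x11] = 58 63 c3 81 b7

D0: mem[0x11..0x16] <- [6b 1e d4 c3 d4 56]
D1: mem[0x0e..0x12] <- [ce 47 3b b7 1f]
D2: mem[0x1b..0x1e] <- [47 3b b7 1f]
D3: mem[0x0b..0x0f] <- [63 81 71 45 47]
D4: mem[0x00..0x05] <- [58 f5 ce 47 63 81]
D5: mem[0x0d..0x0f] <- [56 63 81]
query mem[0x07]=0x58, mem[0x0b]=0x63, mem[0x14]=0xc3, mem[0x05]=0x81, mem[0x11]=0xb7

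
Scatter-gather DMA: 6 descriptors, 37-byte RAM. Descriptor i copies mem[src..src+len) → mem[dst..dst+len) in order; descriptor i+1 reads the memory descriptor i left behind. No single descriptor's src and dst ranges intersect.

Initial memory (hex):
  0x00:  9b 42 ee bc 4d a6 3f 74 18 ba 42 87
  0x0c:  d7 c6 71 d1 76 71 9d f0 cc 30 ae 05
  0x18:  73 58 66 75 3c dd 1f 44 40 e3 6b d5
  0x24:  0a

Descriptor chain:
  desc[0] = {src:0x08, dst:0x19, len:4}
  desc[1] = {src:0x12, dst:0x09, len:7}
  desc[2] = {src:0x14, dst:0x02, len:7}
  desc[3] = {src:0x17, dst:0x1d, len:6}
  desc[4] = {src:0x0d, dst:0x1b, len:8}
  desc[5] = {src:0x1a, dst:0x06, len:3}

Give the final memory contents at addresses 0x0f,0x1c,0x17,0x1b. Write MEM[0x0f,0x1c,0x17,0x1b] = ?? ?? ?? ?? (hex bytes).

MEM[0x0f,0x1c,0x17,0x1b] = 73 05 05 ae

  after D0: wrote 4B at 0x19 = 18ba4287
  after D1: wrote 7B at 0x09 = 9df0cc30ae0573
  after D2: wrote 7B at 0x02 = cc30ae057318ba
  after D3: wrote 6B at 0x1d = 057318ba4287
  after D4: wrote 8B at 0x1b = ae057376719df0cc
  after D5: wrote 3B at 0x06 = baae05
query mem[0x0f]=0x73, mem[0x1c]=0x05, mem[0x17]=0x05, mem[0x1b]=0xae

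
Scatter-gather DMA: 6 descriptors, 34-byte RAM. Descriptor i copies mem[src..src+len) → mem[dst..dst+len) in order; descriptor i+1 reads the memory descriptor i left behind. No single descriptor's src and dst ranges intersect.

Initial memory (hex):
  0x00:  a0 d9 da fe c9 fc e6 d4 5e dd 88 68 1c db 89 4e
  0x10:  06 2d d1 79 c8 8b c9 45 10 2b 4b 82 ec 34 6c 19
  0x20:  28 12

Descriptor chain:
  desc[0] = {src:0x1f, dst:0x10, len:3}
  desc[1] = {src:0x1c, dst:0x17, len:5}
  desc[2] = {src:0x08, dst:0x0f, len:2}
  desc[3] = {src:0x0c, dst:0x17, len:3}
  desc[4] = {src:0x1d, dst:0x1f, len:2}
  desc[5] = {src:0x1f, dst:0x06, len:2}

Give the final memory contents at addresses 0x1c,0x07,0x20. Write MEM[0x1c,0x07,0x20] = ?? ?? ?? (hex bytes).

  after D0: wrote 3B at 0x10 = 192812
  after D1: wrote 5B at 0x17 = ec346c1928
  after D2: wrote 2B at 0x0f = 5edd
  after D3: wrote 3B at 0x17 = 1cdb89
  after D4: wrote 2B at 0x1f = 346c
  after D5: wrote 2B at 0x06 = 346c
query mem[0x1c]=0xec, mem[0x07]=0x6c, mem[0x20]=0x6c

MEM[0x1c,0x07,0x20] = ec 6c 6c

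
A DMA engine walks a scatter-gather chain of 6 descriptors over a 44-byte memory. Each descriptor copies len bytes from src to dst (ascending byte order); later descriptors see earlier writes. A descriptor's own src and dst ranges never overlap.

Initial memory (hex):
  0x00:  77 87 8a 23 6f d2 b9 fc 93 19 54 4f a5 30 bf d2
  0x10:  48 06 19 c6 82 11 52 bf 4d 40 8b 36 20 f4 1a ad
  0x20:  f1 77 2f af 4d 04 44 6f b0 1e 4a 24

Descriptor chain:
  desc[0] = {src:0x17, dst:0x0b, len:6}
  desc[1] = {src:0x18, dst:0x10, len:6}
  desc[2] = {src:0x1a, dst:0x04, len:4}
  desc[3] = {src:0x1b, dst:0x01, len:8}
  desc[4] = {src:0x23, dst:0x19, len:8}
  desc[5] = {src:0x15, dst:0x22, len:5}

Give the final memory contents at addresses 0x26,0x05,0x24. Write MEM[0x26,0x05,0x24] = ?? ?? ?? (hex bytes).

D0: mem[0x0b..0x10] <- [bf 4d 40 8b 36 20]
D1: mem[0x10..0x15] <- [4d 40 8b 36 20 f4]
D2: mem[0x04..0x07] <- [8b 36 20 f4]
D3: mem[0x01..0x08] <- [36 20 f4 1a ad f1 77 2f]
D4: mem[0x19..0x20] <- [af 4d 04 44 6f b0 1e 4a]
D5: mem[0x22..0x26] <- [f4 52 bf 4d af]
query mem[0x26]=0xaf, mem[0x05]=0xad, mem[0x24]=0xbf

MEM[0x26,0x05,0x24] = af ad bf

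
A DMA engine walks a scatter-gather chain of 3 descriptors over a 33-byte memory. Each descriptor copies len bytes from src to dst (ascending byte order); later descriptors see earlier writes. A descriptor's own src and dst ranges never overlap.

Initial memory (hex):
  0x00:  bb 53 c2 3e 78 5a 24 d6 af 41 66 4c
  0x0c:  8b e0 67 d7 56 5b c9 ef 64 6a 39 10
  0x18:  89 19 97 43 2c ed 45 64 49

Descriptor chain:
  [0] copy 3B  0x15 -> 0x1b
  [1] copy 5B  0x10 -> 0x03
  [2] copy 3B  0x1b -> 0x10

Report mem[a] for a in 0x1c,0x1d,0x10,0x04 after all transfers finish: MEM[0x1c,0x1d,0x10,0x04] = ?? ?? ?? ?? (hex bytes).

MEM[0x1c,0x1d,0x10,0x04] = 39 10 6a 5b

[0] 0x15->0x1b len=3 : 6a 39 10
[1] 0x10->0x03 len=5 : 56 5b c9 ef 64
[2] 0x1b->0x10 len=3 : 6a 39 10
query mem[0x1c]=0x39, mem[0x1d]=0x10, mem[0x10]=0x6a, mem[0x04]=0x5b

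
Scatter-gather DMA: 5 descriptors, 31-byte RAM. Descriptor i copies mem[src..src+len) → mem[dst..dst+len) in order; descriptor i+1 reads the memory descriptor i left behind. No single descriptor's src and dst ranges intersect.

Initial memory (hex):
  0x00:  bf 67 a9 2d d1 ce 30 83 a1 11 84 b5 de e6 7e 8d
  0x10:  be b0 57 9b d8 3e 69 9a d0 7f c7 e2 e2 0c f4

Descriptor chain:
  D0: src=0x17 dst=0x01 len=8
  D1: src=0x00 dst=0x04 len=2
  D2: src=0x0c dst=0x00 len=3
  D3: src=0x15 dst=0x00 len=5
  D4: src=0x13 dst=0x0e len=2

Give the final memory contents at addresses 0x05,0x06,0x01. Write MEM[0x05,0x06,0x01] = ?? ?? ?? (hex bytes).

D0: mem[0x01..0x08] <- [9a d0 7f c7 e2 e2 0c f4]
D1: mem[0x04..0x05] <- [bf 9a]
D2: mem[0x00..0x02] <- [de e6 7e]
D3: mem[0x00..0x04] <- [3e 69 9a d0 7f]
D4: mem[0x0e..0x0f] <- [9b d8]
query mem[0x05]=0x9a, mem[0x06]=0xe2, mem[0x01]=0x69

MEM[0x05,0x06,0x01] = 9a e2 69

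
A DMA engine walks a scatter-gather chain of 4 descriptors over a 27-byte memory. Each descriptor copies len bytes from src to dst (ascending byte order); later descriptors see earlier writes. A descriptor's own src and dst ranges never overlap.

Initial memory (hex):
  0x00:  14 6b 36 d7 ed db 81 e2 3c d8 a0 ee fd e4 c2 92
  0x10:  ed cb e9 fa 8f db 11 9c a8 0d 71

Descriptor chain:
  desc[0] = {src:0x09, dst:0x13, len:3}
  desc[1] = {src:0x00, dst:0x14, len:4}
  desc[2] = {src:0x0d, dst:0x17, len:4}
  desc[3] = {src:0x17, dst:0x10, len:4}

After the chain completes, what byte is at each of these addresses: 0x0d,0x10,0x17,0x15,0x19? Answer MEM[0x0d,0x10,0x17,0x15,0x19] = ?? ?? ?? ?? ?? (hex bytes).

D0: mem[0x13..0x15] <- [d8 a0 ee]
D1: mem[0x14..0x17] <- [14 6b 36 d7]
D2: mem[0x17..0x1a] <- [e4 c2 92 ed]
D3: mem[0x10..0x13] <- [e4 c2 92 ed]
query mem[0x0d]=0xe4, mem[0x10]=0xe4, mem[0x17]=0xe4, mem[0x15]=0x6b, mem[0x19]=0x92

MEM[0x0d,0x10,0x17,0x15,0x19] = e4 e4 e4 6b 92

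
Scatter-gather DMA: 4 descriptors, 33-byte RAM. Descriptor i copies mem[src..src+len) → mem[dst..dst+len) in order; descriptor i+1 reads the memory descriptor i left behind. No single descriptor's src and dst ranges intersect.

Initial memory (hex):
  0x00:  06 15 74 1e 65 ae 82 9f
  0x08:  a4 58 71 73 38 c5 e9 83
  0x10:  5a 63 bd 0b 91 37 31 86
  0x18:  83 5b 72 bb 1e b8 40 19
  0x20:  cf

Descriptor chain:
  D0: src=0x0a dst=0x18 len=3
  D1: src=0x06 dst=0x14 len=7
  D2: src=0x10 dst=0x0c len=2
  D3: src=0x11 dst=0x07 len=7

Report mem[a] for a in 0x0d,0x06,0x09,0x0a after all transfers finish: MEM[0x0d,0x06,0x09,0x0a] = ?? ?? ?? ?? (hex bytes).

[0] 0x0a->0x18 len=3 : 71 73 38
[1] 0x06->0x14 len=7 : 82 9f a4 58 71 73 38
[2] 0x10->0x0c len=2 : 5a 63
[3] 0x11->0x07 len=7 : 63 bd 0b 82 9f a4 58
query mem[0x0d]=0x58, mem[0x06]=0x82, mem[0x09]=0x0b, mem[0x0a]=0x82

MEM[0x0d,0x06,0x09,0x0a] = 58 82 0b 82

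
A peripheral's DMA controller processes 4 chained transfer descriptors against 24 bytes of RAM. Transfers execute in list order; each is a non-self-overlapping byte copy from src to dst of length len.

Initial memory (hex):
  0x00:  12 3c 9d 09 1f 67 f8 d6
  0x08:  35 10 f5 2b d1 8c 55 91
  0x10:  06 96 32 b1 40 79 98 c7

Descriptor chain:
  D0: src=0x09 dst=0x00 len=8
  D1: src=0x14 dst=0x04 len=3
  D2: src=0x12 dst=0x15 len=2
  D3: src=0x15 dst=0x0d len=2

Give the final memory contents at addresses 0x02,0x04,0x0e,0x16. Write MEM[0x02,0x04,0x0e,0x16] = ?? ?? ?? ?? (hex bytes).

D0: mem[0x00..0x07] <- [10 f5 2b d1 8c 55 91 06]
D1: mem[0x04..0x06] <- [40 79 98]
D2: mem[0x15..0x16] <- [32 b1]
D3: mem[0x0d..0x0e] <- [32 b1]
query mem[0x02]=0x2b, mem[0x04]=0x40, mem[0x0e]=0xb1, mem[0x16]=0xb1

MEM[0x02,0x04,0x0e,0x16] = 2b 40 b1 b1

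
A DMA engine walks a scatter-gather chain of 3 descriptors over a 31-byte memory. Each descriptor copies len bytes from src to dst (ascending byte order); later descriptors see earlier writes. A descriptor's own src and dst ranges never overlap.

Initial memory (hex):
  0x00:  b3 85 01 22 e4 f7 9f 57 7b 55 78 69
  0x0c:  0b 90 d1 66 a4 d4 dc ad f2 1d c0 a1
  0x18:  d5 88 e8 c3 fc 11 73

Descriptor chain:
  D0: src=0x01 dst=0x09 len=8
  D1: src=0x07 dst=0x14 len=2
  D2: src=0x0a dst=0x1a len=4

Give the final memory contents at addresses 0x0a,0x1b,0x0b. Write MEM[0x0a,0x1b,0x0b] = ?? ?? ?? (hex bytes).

MEM[0x0a,0x1b,0x0b] = 01 22 22

  after D0: wrote 8B at 0x09 = 850122e4f79f577b
  after D1: wrote 2B at 0x14 = 577b
  after D2: wrote 4B at 0x1a = 0122e4f7
query mem[0x0a]=0x01, mem[0x1b]=0x22, mem[0x0b]=0x22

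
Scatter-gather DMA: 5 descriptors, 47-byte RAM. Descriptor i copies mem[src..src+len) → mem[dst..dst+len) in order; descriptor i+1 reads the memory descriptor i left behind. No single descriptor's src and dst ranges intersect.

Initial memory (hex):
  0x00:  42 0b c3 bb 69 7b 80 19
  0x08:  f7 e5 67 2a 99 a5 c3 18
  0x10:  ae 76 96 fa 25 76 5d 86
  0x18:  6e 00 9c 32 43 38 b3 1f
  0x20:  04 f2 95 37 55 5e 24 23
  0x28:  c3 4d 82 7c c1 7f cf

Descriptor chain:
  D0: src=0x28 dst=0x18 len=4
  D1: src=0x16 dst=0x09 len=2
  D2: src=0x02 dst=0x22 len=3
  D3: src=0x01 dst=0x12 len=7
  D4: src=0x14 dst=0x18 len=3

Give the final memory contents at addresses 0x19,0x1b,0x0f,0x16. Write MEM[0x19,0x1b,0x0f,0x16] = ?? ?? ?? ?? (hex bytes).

#0 dst[0x18+4] := {0xc3,0x4d,0x82,0x7c}
#1 dst[0x09+2] := {0x5d,0x86}
#2 dst[0x22+3] := {0xc3,0xbb,0x69}
#3 dst[0x12+7] := {0x0b,0xc3,0xbb,0x69,0x7b,0x80,0x19}
#4 dst[0x18+3] := {0xbb,0x69,0x7b}
query mem[0x19]=0x69, mem[0x1b]=0x7c, mem[0x0f]=0x18, mem[0x16]=0x7b

MEM[0x19,0x1b,0x0f,0x16] = 69 7c 18 7b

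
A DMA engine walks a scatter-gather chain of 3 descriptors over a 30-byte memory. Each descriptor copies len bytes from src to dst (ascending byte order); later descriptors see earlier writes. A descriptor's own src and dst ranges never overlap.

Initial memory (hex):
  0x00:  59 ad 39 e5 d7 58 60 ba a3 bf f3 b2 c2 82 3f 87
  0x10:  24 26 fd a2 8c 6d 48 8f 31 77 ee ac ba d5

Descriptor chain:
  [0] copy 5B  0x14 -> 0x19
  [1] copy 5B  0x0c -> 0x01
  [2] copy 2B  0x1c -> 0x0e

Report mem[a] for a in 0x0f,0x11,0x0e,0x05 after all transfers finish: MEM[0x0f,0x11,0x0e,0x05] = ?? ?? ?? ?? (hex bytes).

  after D0: wrote 5B at 0x19 = 8c6d488f31
  after D1: wrote 5B at 0x01 = c2823f8724
  after D2: wrote 2B at 0x0e = 8f31
query mem[0x0f]=0x31, mem[0x11]=0x26, mem[0x0e]=0x8f, mem[0x05]=0x24

MEM[0x0f,0x11,0x0e,0x05] = 31 26 8f 24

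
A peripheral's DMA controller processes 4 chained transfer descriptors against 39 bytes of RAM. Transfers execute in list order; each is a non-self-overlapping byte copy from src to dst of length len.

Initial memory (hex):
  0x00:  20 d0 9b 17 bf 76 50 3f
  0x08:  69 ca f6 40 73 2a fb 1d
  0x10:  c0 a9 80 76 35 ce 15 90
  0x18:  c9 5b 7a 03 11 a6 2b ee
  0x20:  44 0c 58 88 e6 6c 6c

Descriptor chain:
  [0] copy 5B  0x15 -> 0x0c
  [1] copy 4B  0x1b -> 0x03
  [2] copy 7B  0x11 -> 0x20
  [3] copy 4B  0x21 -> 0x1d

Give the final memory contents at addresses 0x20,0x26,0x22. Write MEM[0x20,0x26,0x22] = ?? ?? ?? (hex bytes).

MEM[0x20,0x26,0x22] = ce 90 76

  after D0: wrote 5B at 0x0c = ce1590c95b
  after D1: wrote 4B at 0x03 = 0311a62b
  after D2: wrote 7B at 0x20 = a9807635ce1590
  after D3: wrote 4B at 0x1d = 807635ce
query mem[0x20]=0xce, mem[0x26]=0x90, mem[0x22]=0x76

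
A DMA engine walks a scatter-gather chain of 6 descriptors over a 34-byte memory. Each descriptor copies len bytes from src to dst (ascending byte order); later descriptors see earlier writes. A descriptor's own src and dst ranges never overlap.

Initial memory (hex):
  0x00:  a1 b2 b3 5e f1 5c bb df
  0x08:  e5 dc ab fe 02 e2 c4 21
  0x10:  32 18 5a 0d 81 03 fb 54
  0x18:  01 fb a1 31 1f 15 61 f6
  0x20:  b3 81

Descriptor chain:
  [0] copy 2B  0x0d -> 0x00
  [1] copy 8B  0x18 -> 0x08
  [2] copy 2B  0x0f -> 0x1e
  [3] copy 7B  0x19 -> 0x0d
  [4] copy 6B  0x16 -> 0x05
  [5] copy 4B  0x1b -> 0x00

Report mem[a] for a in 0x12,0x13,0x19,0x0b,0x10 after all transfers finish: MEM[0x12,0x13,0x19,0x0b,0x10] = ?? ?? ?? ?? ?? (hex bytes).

MEM[0x12,0x13,0x19,0x0b,0x10] = f6 32 fb 31 1f

D0: mem[0x00..0x01] <- [e2 c4]
D1: mem[0x08..0x0f] <- [01 fb a1 31 1f 15 61 f6]
D2: mem[0x1e..0x1f] <- [f6 32]
D3: mem[0x0d..0x13] <- [fb a1 31 1f 15 f6 32]
D4: mem[0x05..0x0a] <- [fb 54 01 fb a1 31]
D5: mem[0x00..0x03] <- [31 1f 15 f6]
query mem[0x12]=0xf6, mem[0x13]=0x32, mem[0x19]=0xfb, mem[0x0b]=0x31, mem[0x10]=0x1f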